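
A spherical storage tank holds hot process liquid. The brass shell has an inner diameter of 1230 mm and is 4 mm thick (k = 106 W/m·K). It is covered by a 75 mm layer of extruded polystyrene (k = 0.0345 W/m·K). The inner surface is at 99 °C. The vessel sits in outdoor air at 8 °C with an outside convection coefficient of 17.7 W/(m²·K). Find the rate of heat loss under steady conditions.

Q ≈ 221 W

For a spherical shell R = (1/r₁ − 1/r₂)/(4πk); film R = 1/(h·4πr²). In series:
R_brass shell = (1/0.615 − 1/0.619)/(4π×106) = 7.888×10^-6 K/W
R_extruded polystyrene = (1/0.619 − 1/0.694)/(4π×0.0345) = 0.4027 K/W
R_outer film = 1/(h·4πr_o²) = 1/(17.7×4π×0.694²) = 0.009335 K/W
R_total = 0.412 K/W
Q = ΔT/R_total = 91/0.412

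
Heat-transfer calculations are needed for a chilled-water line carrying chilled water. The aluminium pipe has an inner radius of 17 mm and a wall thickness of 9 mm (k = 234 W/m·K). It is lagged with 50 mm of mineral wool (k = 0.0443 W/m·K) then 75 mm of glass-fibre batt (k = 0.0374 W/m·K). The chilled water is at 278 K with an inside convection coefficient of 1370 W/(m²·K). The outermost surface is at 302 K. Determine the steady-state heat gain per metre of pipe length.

Treating each annulus and film as a series resistance:
R_inner film = 1/(h_i·2πr₁L) = 1/(1370×2π×0.017×1) = 0.006834 K/W
R_aluminium pipe wall = ln(26/17)/(2π×234×1) = 2.89×10^-4 K/W
R_mineral wool = ln(76/26)/(2π×0.0443×1) = 3.854 K/W
R_glass-fibre batt = ln(151/76)/(2π×0.0374×1) = 2.922 K/W
R_total = 6.782 K/W
Q = ΔT/R_total = 24/6.782

q′ ≈ 3.54 W/m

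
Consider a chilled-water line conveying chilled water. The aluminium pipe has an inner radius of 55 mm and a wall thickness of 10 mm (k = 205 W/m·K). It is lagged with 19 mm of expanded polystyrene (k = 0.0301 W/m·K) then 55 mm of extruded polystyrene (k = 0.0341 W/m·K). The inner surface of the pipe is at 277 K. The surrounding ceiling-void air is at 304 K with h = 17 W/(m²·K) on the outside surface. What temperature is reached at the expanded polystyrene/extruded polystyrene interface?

T ≈ 287 K

Per-layer cylindrical resistances, series-summed:
R_aluminium pipe wall = ln(65/55)/(2π×205×1) = 1.297×10^-4 K/W
R_expanded polystyrene = ln(84/65)/(2π×0.0301×1) = 1.356 K/W
R_extruded polystyrene = ln(139/84)/(2π×0.0341×1) = 2.351 K/W
R_outer film = 1/(h_o·2πr_oL) = 1/(17×2π×0.139×1) = 0.06735 K/W
R_total = 3.774 K/W
Q = ΔT/R_total = 27/3.774
Q = 7.15 W/m
T_interface = T_inner + Q·ΣR(inner→interface) = 277 + 7.15×1.356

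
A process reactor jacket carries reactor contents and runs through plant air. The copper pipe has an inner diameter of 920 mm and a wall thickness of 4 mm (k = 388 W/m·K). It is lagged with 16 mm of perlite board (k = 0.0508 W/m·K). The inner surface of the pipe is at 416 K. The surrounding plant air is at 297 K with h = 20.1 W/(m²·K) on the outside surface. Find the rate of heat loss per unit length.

Per-layer cylindrical resistances, series-summed:
R_copper pipe wall = ln(464/460)/(2π×388×1) = 3.551×10^-6 K/W
R_perlite board = ln(480/464)/(2π×0.0508×1) = 0.1062 K/W
R_outer film = 1/(h_o·2πr_oL) = 1/(20.1×2π×0.48×1) = 0.0165 K/W
R_total = 0.1227 K/W
Q = ΔT/R_total = 119/0.1227

q′ ≈ 970 W/m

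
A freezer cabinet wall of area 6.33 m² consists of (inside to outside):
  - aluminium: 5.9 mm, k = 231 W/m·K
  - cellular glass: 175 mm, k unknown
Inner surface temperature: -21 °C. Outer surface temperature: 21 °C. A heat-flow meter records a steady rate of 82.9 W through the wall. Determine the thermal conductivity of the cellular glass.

k ≈ 0.0546 W/(m·K)

Model the wall as resistances in series:
R_aluminium = L/(kA) = 0.0059/(231×6.33) = 4.035×10^-6 K/W
Sum of known resistances R_other = 4.035×10^-6 K/W
Total R = ΔT/Q = 42/82.9 = 0.5066 K/W
R_cellular glass = R_total − R_other = 0.5066 K/W
k = L/(R·A) = 0.175/(0.5066×6.33)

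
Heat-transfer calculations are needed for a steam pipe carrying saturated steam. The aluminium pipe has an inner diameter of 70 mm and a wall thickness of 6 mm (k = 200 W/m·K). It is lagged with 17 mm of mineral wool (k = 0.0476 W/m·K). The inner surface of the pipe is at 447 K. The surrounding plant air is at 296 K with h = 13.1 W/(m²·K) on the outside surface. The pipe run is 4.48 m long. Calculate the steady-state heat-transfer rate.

Q ≈ 494 W

Treating each annulus and film as a series resistance:
R_aluminium pipe wall = ln(41/35)/(2π×200×4.48) = 2.811×10^-5 K/W
R_mineral wool = ln(58/41)/(2π×0.0476×4.48) = 0.2589 K/W
R_outer film = 1/(h_o·2πr_oL) = 1/(13.1×2π×0.058×4.48) = 0.04676 K/W
R_total = 0.3057 K/W
Q = ΔT/R_total = 151/0.3057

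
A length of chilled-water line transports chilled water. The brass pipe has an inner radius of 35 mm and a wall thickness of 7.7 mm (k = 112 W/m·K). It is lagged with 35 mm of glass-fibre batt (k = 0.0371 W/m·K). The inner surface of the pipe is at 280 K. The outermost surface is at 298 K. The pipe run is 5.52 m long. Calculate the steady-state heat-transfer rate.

Q ≈ 38.7 W

Treating each annulus and film as a series resistance:
R_brass pipe wall = ln(42.7/35)/(2π×112×5.52) = 5.119×10^-5 K/W
R_glass-fibre batt = ln(77.7/42.7)/(2π×0.0371×5.52) = 0.4652 K/W
R_total = 0.4653 K/W
Q = ΔT/R_total = 18/0.4653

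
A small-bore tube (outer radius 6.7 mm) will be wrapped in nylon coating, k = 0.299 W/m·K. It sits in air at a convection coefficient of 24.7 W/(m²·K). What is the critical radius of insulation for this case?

r_cr ≈ 12.1 mm

For a cylinder r_cr = k/h = 0.299/24.7
r_cr = 12.1 mm; since the bare radius (6.7 mm) is below r_cr, adding a thin layer of insulation will *increase* heat loss.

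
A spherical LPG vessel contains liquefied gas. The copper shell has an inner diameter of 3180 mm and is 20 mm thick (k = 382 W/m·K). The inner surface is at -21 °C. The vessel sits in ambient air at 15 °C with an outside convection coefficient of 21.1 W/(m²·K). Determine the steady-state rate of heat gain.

Q ≈ 24700 W

Spherical conduction: R = (1/r_in − 1/r_out)/(4πk) per layer; series-sum.
R_copper shell = (1/1.59 − 1/1.61)/(4π×382) = 1.628×10^-6 K/W
R_outer film = 1/(h·4πr_o²) = 1/(21.1×4π×1.61²) = 0.001455 K/W
R_total = 0.001457 K/W
Q = ΔT/R_total = 36/0.001457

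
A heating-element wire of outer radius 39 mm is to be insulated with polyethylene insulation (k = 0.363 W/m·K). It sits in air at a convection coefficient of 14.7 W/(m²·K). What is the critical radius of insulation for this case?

r_cr ≈ 24.7 mm

For a cylinder r_cr = k/h = 0.363/14.7
r_cr = 24.7 mm; since the bare radius (39 mm) is above r_cr, any added insulation will reduce heat loss.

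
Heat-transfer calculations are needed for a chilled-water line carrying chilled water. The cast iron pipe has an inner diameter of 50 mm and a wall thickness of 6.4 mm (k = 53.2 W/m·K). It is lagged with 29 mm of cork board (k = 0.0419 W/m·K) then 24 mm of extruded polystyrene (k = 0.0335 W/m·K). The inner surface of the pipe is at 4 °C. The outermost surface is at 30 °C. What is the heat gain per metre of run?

q′ ≈ 6.38 W/m

Radial resistances (cylindrical: R_cond = ln(r_o/r_i)/(2πkL), R_conv = 1/(h·2πrL)):
R_cast iron pipe wall = ln(31.4/25)/(2π×53.2×1) = 6.819×10^-4 K/W
R_cork board = ln(60.4/31.4)/(2π×0.0419×1) = 2.485 K/W
R_extruded polystyrene = ln(84.4/60.4)/(2π×0.0335×1) = 1.59 K/W
R_total = 4.075 K/W
Q = ΔT/R_total = 26/4.075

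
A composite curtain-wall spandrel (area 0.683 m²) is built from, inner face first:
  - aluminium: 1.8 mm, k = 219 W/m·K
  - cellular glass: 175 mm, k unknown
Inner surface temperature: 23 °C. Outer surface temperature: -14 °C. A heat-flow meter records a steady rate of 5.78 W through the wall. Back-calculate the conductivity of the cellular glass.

k ≈ 0.04 W/(m·K)

Thermal resistances in series:
R_aluminium = L/(kA) = 0.0018/(219×0.683) = 1.203×10^-5 K/W
Sum of known resistances R_other = 1.203×10^-5 K/W
Total R = ΔT/Q = 37/5.78 = 6.401 K/W
R_cellular glass = R_total − R_other = 6.401 K/W
k = L/(R·A) = 0.175/(6.401×0.683)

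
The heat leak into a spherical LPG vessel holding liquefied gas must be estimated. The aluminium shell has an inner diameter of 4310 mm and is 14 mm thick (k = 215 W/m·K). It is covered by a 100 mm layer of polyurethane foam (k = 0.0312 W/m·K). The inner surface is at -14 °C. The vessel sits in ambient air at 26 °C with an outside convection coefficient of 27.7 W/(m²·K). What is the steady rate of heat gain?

Spherical conduction: R = (1/r_in − 1/r_out)/(4πk) per layer; series-sum.
R_aluminium shell = (1/2.155 − 1/2.169)/(4π×215) = 1.109×10^-6 K/W
R_polyurethane foam = (1/2.169 − 1/2.269)/(4π×0.0312) = 0.05183 K/W
R_outer film = 1/(h·4πr_o²) = 1/(27.7×4π×2.269²) = 5.58×10^-4 K/W
R_total = 0.05238 K/W
Q = ΔT/R_total = 40/0.05238

Q ≈ 764 W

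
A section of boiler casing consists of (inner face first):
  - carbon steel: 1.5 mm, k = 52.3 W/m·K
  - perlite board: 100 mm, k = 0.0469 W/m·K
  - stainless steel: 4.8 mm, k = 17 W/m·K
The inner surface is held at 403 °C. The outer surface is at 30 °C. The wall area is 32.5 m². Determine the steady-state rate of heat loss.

Model the wall as resistances in series:
R_carbon steel = L/(kA) = 0.0015/(52.3×32.5) = 8.825×10^-7 K/W
R_perlite board = L/(kA) = 0.1/(0.0469×32.5) = 0.06561 K/W
R_stainless steel = L/(kA) = 0.0048/(17×32.5) = 8.688×10^-6 K/W
R_total = 0.06562 K/W
Q = ΔT / R_total = 373 / 0.06562

Q ≈ 5680 W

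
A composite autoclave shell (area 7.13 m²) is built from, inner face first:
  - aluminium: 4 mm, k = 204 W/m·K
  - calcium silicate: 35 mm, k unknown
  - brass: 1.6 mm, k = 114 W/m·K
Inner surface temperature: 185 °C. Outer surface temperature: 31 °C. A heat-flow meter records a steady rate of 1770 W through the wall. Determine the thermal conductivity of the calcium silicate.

k ≈ 0.0564 W/(m·K)

Thermal resistances in series:
R_aluminium = L/(kA) = 0.004/(204×7.13) = 2.75×10^-6 K/W
R_brass = L/(kA) = 0.0016/(114×7.13) = 1.968×10^-6 K/W
Sum of known resistances R_other = 4.719×10^-6 K/W
Total R = ΔT/Q = 154/1770 = 0.08701 K/W
R_calcium silicate = R_total − R_other = 0.087 K/W
k = L/(R·A) = 0.035/(0.087×7.13)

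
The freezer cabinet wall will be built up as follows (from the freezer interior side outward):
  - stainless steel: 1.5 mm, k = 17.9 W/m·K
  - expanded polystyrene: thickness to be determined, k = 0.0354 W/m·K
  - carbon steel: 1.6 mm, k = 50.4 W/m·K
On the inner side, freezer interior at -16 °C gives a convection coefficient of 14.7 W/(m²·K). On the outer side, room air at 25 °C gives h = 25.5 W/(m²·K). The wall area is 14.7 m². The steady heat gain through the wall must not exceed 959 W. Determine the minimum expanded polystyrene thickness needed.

Thermal resistances in series:
R_inner film = 1/(h_i·A) = 1/(14.7×14.7) = 0.004628 K/W
R_stainless steel = L/(kA) = 0.0015/(17.9×14.7) = 5.701×10^-6 K/W
R_carbon steel = L/(kA) = 0.0016/(50.4×14.7) = 2.16×10^-6 K/W
R_outer film = 1/(h_o·A) = 1/(25.5×14.7) = 0.002668 K/W
Sum of the known resistances R_other = 0.007303 K/W
Required total resistance R_tot = ΔT/Q_allow = 41/959 = 0.04275 K/W
R_expanded polystyrene = R_tot − R_other = 0.03545 K/W
L = R·k·A = 0.03545×0.0354×14.7

L ≈ 18.4 mm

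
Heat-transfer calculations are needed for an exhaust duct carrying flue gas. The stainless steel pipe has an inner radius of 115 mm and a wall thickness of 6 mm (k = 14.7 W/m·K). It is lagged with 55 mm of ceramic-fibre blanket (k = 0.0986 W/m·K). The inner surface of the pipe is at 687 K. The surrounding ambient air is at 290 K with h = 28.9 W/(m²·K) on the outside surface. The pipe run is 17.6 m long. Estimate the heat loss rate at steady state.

Q ≈ 11000 W

Cylindrical conduction, so R = ln(r₂/r₁)/(2πkL) per layer, in series:
R_stainless steel pipe wall = ln(121/115)/(2π×14.7×17.6) = 3.129×10^-5 K/W
R_ceramic-fibre blanket = ln(176/121)/(2π×0.0986×17.6) = 0.03436 K/W
R_outer film = 1/(h_o·2πr_oL) = 1/(28.9×2π×0.176×17.6) = 0.001778 K/W
R_total = 0.03617 K/W
Q = ΔT/R_total = 397/0.03617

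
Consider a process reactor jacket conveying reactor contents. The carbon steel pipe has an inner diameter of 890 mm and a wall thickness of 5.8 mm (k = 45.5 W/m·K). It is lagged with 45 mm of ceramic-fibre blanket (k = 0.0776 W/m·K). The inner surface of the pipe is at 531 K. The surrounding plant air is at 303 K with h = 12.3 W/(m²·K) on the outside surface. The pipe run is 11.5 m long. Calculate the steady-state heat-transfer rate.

Q ≈ 11800 W

Cylindrical conduction, so R = ln(r₂/r₁)/(2πkL) per layer, in series:
R_carbon steel pipe wall = ln(450.8/445)/(2π×45.5×11.5) = 3.939×10^-6 K/W
R_ceramic-fibre blanket = ln(495.8/450.8)/(2π×0.0776×11.5) = 0.01697 K/W
R_outer film = 1/(h_o·2πr_oL) = 1/(12.3×2π×0.4958×11.5) = 0.002269 K/W
R_total = 0.01924 K/W
Q = ΔT/R_total = 228/0.01924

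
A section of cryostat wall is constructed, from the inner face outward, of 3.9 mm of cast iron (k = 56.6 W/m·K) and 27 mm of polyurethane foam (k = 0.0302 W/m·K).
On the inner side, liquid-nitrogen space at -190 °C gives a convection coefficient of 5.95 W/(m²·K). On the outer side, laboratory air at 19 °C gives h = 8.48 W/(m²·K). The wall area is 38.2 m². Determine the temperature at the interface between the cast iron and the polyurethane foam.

T ≈ -160 °C

Thermal resistances in series:
R_inner film = 1/(h_i·A) = 1/(5.95×38.2) = 0.0044 K/W
R_cast iron = L/(kA) = 0.0039/(56.6×38.2) = 1.804×10^-6 K/W
R_polyurethane foam = L/(kA) = 0.027/(0.0302×38.2) = 0.0234 K/W
R_outer film = 1/(h_o·A) = 1/(8.48×38.2) = 0.003087 K/W
R_total = 0.03089 K/W;  Q = ΔT/R_total = 209/0.03089 = 6765 W
T_interface = T_inner + Q·ΣR(inner→interface) = -190 + 6770×0.004401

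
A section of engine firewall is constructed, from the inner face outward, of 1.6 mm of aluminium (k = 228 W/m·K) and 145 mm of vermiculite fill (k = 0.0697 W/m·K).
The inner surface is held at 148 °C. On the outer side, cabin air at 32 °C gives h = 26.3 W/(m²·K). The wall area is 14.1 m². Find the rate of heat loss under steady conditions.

Q ≈ 772 W

Treating each layer as a thermal resistance in series:
R_aluminium = L/(kA) = 0.0016/(228×14.1) = 4.977×10^-7 K/W
R_vermiculite fill = L/(kA) = 0.145/(0.0697×14.1) = 0.1475 K/W
R_outer film = 1/(h_o·A) = 1/(26.3×14.1) = 0.002697 K/W
R_total = 0.1502 K/W
Q = ΔT / R_total = 116 / 0.1502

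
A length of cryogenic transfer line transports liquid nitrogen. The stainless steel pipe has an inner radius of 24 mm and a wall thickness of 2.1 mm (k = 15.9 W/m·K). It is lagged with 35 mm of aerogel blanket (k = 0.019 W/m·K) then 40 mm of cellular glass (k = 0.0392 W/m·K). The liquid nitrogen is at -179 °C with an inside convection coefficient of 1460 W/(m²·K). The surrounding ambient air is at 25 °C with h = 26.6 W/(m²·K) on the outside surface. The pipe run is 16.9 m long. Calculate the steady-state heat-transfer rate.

For a radial system each layer contributes R = ln(r_out/r_in)/(2πkL); films add R = 1/(hA).
R_inner film = 1/(h_i·2πr₁L) = 1/(1460×2π×0.024×16.9) = 2.688×10^-4 K/W
R_stainless steel pipe wall = ln(26.1/24)/(2π×15.9×16.9) = 4.968×10^-5 K/W
R_aerogel blanket = ln(61.1/26.1)/(2π×0.019×16.9) = 0.4216 K/W
R_cellular glass = ln(101.1/61.1)/(2π×0.0392×16.9) = 0.121 K/W
R_outer film = 1/(h_o·2πr_oL) = 1/(26.6×2π×0.1011×16.9) = 0.003502 K/W
R_total = 0.5464 K/W
Q = ΔT/R_total = 204/0.5464

Q ≈ 373 W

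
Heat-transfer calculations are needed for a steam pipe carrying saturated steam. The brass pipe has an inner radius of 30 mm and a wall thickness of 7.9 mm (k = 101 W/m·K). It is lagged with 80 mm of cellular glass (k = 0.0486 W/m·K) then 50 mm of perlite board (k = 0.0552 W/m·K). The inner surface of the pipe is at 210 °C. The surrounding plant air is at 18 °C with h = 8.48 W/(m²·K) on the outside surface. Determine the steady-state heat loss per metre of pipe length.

Per-layer cylindrical resistances, series-summed:
R_brass pipe wall = ln(37.9/30)/(2π×101×1) = 3.683×10^-4 K/W
R_cellular glass = ln(117.9/37.9)/(2π×0.0486×1) = 3.717 K/W
R_perlite board = ln(167.9/117.9)/(2π×0.0552×1) = 1.019 K/W
R_outer film = 1/(h_o·2πr_oL) = 1/(8.48×2π×0.1679×1) = 0.1118 K/W
R_total = 4.848 K/W
Q = ΔT/R_total = 192/4.848

q′ ≈ 39.6 W/m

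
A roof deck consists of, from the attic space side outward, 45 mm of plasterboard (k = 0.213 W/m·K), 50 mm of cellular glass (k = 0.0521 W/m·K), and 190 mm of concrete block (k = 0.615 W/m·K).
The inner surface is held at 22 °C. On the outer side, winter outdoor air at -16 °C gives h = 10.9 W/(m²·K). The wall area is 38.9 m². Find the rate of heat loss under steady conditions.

Treating each layer as a thermal resistance in series:
R_plasterboard = L/(kA) = 0.045/(0.213×38.9) = 0.005431 K/W
R_cellular glass = L/(kA) = 0.05/(0.0521×38.9) = 0.02467 K/W
R_concrete block = L/(kA) = 0.19/(0.615×38.9) = 0.007942 K/W
R_outer film = 1/(h_o·A) = 1/(10.9×38.9) = 0.002358 K/W
R_total = 0.0404 K/W
Q = ΔT / R_total = 38 / 0.0404

Q ≈ 941 W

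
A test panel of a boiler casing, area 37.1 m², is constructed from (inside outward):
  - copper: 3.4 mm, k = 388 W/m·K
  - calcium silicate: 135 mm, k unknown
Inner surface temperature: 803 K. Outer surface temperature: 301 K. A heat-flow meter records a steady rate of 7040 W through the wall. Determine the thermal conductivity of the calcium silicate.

k ≈ 0.051 W/(m·K)

Model the wall as resistances in series:
R_copper = L/(kA) = 0.0034/(388×37.1) = 2.362×10^-7 K/W
Sum of known resistances R_other = 2.362×10^-7 K/W
Total R = ΔT/Q = 502/7040 = 0.07131 K/W
R_calcium silicate = R_total − R_other = 0.07131 K/W
k = L/(R·A) = 0.135/(0.07131×37.1)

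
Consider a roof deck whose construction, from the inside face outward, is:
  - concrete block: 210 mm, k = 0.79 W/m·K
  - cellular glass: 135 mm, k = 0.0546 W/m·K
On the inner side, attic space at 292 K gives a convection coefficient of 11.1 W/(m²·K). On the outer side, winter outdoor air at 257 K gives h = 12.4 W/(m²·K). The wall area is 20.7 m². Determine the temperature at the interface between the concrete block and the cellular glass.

Thermal resistances in series:
R_inner film = 1/(h_i·A) = 1/(11.1×20.7) = 0.004352 K/W
R_concrete block = L/(kA) = 0.21/(0.79×20.7) = 0.01284 K/W
R_cellular glass = L/(kA) = 0.135/(0.0546×20.7) = 0.1194 K/W
R_outer film = 1/(h_o·A) = 1/(12.4×20.7) = 0.003896 K/W
R_total = 0.1405 K/W;  Q = ΔT/R_total = 35/0.1405 = 249 W
T_interface = T_inner − Q·ΣR(inner→interface) = 292 − 249×0.01719

T ≈ 288 K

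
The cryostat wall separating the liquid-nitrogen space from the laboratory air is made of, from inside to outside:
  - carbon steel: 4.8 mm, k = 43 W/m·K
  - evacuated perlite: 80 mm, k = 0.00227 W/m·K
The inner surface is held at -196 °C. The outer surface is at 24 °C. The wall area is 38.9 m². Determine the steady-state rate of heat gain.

Q ≈ 243 W

Using the resistance-network approach (series):
R_carbon steel = L/(kA) = 0.0048/(43×38.9) = 2.87×10^-6 K/W
R_evacuated perlite = L/(kA) = 0.08/(0.00227×38.9) = 0.906 K/W
R_total = 0.906 K/W
Q = ΔT / R_total = 220 / 0.906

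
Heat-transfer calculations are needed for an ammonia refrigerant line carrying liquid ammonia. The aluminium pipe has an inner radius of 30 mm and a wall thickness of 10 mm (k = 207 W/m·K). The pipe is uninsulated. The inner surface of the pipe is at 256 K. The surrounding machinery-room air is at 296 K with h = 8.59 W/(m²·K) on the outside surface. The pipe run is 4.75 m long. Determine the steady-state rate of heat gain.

Treating each annulus and film as a series resistance:
R_aluminium pipe wall = ln(40/30)/(2π×207×4.75) = 4.657×10^-5 K/W
R_outer film = 1/(h_o·2πr_oL) = 1/(8.59×2π×0.04×4.75) = 0.09752 K/W
R_total = 0.09756 K/W
Q = ΔT/R_total = 40/0.09756

Q ≈ 410 W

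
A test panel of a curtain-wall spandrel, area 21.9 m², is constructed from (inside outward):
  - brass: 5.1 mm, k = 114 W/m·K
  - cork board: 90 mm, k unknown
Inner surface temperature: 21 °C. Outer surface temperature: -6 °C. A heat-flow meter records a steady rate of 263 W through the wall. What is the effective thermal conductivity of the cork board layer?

k ≈ 0.04 W/(m·K)

Thermal resistances in series:
R_brass = L/(kA) = 0.0051/(114×21.9) = 2.043×10^-6 K/W
Sum of known resistances R_other = 2.043×10^-6 K/W
Total R = ΔT/Q = 27/263 = 0.1027 K/W
R_cork board = R_total − R_other = 0.1027 K/W
k = L/(R·A) = 0.09/(0.1027×21.9)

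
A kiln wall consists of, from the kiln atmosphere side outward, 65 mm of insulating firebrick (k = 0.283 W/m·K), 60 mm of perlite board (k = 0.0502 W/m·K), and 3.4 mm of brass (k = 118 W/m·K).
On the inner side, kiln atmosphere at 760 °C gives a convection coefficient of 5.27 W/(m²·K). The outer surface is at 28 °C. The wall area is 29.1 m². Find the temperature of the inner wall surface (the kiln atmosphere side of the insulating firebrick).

T ≈ 674 °C

Using the resistance-network approach (series):
R_inner film = 1/(h_i·A) = 1/(5.27×29.1) = 0.006521 K/W
R_insulating firebrick = L/(kA) = 0.065/(0.283×29.1) = 0.007893 K/W
R_perlite board = L/(kA) = 0.06/(0.0502×29.1) = 0.04107 K/W
R_brass = L/(kA) = 0.0034/(118×29.1) = 9.902×10^-7 K/W
R_total = 0.05549 K/W;  Q = ΔT/R_total = 732/0.05549 = 13190 W
T_interface = T_inner − Q·ΣR(inner→interface) = 760 − 13200×0.006521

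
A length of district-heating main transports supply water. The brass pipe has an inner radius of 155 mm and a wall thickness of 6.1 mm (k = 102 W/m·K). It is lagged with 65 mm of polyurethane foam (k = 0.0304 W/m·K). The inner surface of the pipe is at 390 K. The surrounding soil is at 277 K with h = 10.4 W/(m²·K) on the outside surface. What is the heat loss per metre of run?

Treating each annulus and film as a series resistance:
R_brass pipe wall = ln(161.1/155)/(2π×102×1) = 6.023×10^-5 K/W
R_polyurethane foam = ln(226.1/161.1)/(2π×0.0304×1) = 1.775 K/W
R_outer film = 1/(h_o·2πr_oL) = 1/(10.4×2π×0.2261×1) = 0.06768 K/W
R_total = 1.842 K/W
Q = ΔT/R_total = 113/1.842

q′ ≈ 61.3 W/m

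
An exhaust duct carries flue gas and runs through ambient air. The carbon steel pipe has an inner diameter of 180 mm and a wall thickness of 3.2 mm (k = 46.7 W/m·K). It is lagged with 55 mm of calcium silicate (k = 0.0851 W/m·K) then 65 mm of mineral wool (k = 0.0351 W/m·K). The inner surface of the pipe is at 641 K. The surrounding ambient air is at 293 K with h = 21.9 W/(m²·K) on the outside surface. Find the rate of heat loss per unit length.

Radial resistances (cylindrical: R_cond = ln(r_o/r_i)/(2πkL), R_conv = 1/(h·2πrL)):
R_carbon steel pipe wall = ln(93.2/90)/(2π×46.7×1) = 1.191×10^-4 K/W
R_calcium silicate = ln(148.2/93.2)/(2π×0.0851×1) = 0.8674 K/W
R_mineral wool = ln(213.2/148.2)/(2π×0.0351×1) = 1.649 K/W
R_outer film = 1/(h_o·2πr_oL) = 1/(21.9×2π×0.2132×1) = 0.03409 K/W
R_total = 2.551 K/W
Q = ΔT/R_total = 348/2.551

q′ ≈ 136 W/m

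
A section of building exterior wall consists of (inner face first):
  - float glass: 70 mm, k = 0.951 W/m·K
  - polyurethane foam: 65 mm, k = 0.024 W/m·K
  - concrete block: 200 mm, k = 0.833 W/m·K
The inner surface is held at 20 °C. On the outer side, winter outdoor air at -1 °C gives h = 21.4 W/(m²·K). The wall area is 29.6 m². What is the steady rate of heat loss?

Series thermal resistances:
R_float glass = L/(kA) = 0.07/(0.951×29.6) = 0.002487 K/W
R_polyurethane foam = L/(kA) = 0.065/(0.024×29.6) = 0.0915 K/W
R_concrete block = L/(kA) = 0.2/(0.833×29.6) = 0.008111 K/W
R_outer film = 1/(h_o·A) = 1/(21.4×29.6) = 0.001579 K/W
R_total = 0.1037 K/W
Q = ΔT / R_total = 21 / 0.1037

Q ≈ 203 W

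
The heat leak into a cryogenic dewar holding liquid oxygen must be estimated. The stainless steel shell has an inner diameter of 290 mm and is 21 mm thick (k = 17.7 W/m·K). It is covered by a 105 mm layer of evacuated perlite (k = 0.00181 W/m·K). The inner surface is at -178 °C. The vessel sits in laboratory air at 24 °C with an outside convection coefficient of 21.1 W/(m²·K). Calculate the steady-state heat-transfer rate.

Q ≈ 1.97 W

Each spherical layer contributes R = (1/r_i − 1/r_o)/(4πk):
R_stainless steel shell = (1/0.145 − 1/0.166)/(4π×17.7) = 0.003922 K/W
R_evacuated perlite = (1/0.166 − 1/0.271)/(4π×0.00181) = 102.6 K/W
R_outer film = 1/(h·4πr_o²) = 1/(21.1×4π×0.271²) = 0.05135 K/W
R_total = 102.7 K/W
Q = ΔT/R_total = 202/102.7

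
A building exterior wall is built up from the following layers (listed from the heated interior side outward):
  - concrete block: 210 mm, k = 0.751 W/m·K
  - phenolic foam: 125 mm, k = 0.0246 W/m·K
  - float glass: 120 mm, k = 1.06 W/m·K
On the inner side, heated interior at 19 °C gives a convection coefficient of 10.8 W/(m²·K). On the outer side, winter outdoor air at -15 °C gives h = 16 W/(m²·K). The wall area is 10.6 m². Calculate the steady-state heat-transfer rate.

Using the resistance-network approach (series):
R_inner film = 1/(h_i·A) = 1/(10.8×10.6) = 0.008735 K/W
R_concrete block = L/(kA) = 0.21/(0.751×10.6) = 0.02638 K/W
R_phenolic foam = L/(kA) = 0.125/(0.0246×10.6) = 0.4794 K/W
R_float glass = L/(kA) = 0.12/(1.06×10.6) = 0.01068 K/W
R_outer film = 1/(h_o·A) = 1/(16×10.6) = 0.005896 K/W
R_total = 0.5311 K/W
Q = ΔT / R_total = 34 / 0.5311

Q ≈ 64 W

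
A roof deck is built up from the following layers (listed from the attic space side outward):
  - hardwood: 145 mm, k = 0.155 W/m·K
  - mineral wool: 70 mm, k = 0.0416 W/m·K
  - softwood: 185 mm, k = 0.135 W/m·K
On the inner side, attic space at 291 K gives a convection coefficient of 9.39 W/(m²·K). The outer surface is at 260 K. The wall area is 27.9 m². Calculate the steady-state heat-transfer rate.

Thermal resistances in series:
R_inner film = 1/(h_i·A) = 1/(9.39×27.9) = 0.003817 K/W
R_hardwood = L/(kA) = 0.145/(0.155×27.9) = 0.03353 K/W
R_mineral wool = L/(kA) = 0.07/(0.0416×27.9) = 0.06031 K/W
R_softwood = L/(kA) = 0.185/(0.135×27.9) = 0.04912 K/W
R_total = 0.1468 K/W
Q = ΔT / R_total = 31 / 0.1468

Q ≈ 211 W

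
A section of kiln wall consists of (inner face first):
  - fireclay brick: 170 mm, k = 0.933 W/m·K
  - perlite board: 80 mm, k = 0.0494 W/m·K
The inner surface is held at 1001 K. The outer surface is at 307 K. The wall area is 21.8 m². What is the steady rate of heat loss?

Q ≈ 8400 W

Using the resistance-network approach (series):
R_fireclay brick = L/(kA) = 0.17/(0.933×21.8) = 0.008358 K/W
R_perlite board = L/(kA) = 0.08/(0.0494×21.8) = 0.07429 K/W
R_total = 0.08264 K/W
Q = ΔT / R_total = 694 / 0.08264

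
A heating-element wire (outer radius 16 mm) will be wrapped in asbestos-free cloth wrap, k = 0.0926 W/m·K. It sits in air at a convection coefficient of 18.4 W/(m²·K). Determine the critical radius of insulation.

For a cylinder r_cr = k/h = 0.0926/18.4
r_cr = 5.03 mm; since the bare radius (16 mm) is above r_cr, any added insulation will reduce heat loss.

r_cr ≈ 5.03 mm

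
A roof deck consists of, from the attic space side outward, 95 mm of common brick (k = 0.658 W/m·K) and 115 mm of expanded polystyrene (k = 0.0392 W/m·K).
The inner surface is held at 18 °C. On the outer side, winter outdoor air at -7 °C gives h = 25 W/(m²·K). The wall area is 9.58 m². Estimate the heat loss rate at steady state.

Q ≈ 76.8 W

Thermal resistances in series:
R_common brick = L/(kA) = 0.095/(0.658×9.58) = 0.01507 K/W
R_expanded polystyrene = L/(kA) = 0.115/(0.0392×9.58) = 0.3062 K/W
R_outer film = 1/(h_o·A) = 1/(25×9.58) = 0.004175 K/W
R_total = 0.3255 K/W
Q = ΔT / R_total = 25 / 0.3255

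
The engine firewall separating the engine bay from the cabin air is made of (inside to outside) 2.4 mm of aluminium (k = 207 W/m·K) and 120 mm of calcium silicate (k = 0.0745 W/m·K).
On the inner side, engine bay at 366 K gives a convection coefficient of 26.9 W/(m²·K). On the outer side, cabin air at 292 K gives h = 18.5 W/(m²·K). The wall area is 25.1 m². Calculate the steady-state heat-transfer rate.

Thermal resistances in series:
R_inner film = 1/(h_i·A) = 1/(26.9×25.1) = 0.001481 K/W
R_aluminium = L/(kA) = 0.0024/(207×25.1) = 4.619×10^-7 K/W
R_calcium silicate = L/(kA) = 0.12/(0.0745×25.1) = 0.06417 K/W
R_outer film = 1/(h_o·A) = 1/(18.5×25.1) = 0.002154 K/W
R_total = 0.06781 K/W
Q = ΔT / R_total = 74 / 0.06781

Q ≈ 1090 W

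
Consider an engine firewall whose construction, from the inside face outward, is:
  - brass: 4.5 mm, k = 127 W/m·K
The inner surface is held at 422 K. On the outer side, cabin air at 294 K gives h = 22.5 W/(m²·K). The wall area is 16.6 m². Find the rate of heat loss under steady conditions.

Using the resistance-network approach (series):
R_brass = L/(kA) = 0.0045/(127×16.6) = 2.135×10^-6 K/W
R_outer film = 1/(h_o·A) = 1/(22.5×16.6) = 0.002677 K/W
R_total = 0.00268 K/W
Q = ΔT / R_total = 128 / 0.00268

Q ≈ 47800 W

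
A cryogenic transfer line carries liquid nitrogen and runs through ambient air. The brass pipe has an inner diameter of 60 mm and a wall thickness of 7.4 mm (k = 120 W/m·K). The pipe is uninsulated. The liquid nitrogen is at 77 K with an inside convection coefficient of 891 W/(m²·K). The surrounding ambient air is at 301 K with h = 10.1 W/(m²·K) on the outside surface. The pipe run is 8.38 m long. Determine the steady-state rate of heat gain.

Radial resistances (cylindrical: R_cond = ln(r_o/r_i)/(2πkL), R_conv = 1/(h·2πrL)):
R_inner film = 1/(h_i·2πr₁L) = 1/(891×2π×0.03×8.38) = 7.105×10^-4 K/W
R_brass pipe wall = ln(37.4/30)/(2π×120×8.38) = 3.489×10^-5 K/W
R_outer film = 1/(h_o·2πr_oL) = 1/(10.1×2π×0.0374×8.38) = 0.05028 K/W
R_total = 0.05102 K/W
Q = ΔT/R_total = 224/0.05102

Q ≈ 4390 W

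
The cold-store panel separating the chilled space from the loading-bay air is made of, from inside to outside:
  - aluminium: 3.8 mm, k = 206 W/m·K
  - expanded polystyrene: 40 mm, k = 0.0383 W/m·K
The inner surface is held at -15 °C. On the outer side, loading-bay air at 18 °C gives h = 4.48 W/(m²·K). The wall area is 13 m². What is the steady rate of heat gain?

Q ≈ 338 W

Using the resistance-network approach (series):
R_aluminium = L/(kA) = 0.0038/(206×13) = 1.419×10^-6 K/W
R_expanded polystyrene = L/(kA) = 0.04/(0.0383×13) = 0.08034 K/W
R_outer film = 1/(h_o·A) = 1/(4.48×13) = 0.01717 K/W
R_total = 0.09751 K/W
Q = ΔT / R_total = 33 / 0.09751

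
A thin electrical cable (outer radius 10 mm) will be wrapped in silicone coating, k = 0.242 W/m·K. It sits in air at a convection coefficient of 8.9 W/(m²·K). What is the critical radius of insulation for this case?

r_cr ≈ 27.2 mm

For a cylinder r_cr = k/h = 0.242/8.9
r_cr = 27.2 mm; since the bare radius (10 mm) is below r_cr, adding a thin layer of insulation will *increase* heat loss.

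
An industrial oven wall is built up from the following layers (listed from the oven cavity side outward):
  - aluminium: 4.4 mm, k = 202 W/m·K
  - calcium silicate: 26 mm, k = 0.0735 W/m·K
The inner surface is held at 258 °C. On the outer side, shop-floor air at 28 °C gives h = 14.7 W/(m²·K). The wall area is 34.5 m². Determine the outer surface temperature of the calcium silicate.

T ≈ 65.1 °C

Model the wall as resistances in series:
R_aluminium = L/(kA) = 0.0044/(202×34.5) = 6.314×10^-7 K/W
R_calcium silicate = L/(kA) = 0.026/(0.0735×34.5) = 0.01025 K/W
R_outer film = 1/(h_o·A) = 1/(14.7×34.5) = 0.001972 K/W
R_total = 0.01223 K/W;  Q = ΔT/R_total = 230/0.01223 = 18810 W
T_interface = T_inner − Q·ΣR(inner→interface) = 258 − 18800×0.01025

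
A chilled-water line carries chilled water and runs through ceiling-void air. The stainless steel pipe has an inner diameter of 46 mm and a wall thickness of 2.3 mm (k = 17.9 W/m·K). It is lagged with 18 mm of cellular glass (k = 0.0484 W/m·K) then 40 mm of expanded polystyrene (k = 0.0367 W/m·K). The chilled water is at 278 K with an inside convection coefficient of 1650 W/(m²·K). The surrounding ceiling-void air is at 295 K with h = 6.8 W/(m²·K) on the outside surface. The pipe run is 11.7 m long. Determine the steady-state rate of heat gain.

Radial resistances (cylindrical: R_cond = ln(r_o/r_i)/(2πkL), R_conv = 1/(h·2πrL)):
R_inner film = 1/(h_i·2πr₁L) = 1/(1650×2π×0.023×11.7) = 3.584×10^-4 K/W
R_stainless steel pipe wall = ln(25.3/23)/(2π×17.9×11.7) = 7.243×10^-5 K/W
R_cellular glass = ln(43.3/25.3)/(2π×0.0484×11.7) = 0.151 K/W
R_expanded polystyrene = ln(83.3/43.3)/(2π×0.0367×11.7) = 0.2425 K/W
R_outer film = 1/(h_o·2πr_oL) = 1/(6.8×2π×0.0833×11.7) = 0.02401 K/W
R_total = 0.418 K/W
Q = ΔT/R_total = 17/0.418

Q ≈ 40.7 W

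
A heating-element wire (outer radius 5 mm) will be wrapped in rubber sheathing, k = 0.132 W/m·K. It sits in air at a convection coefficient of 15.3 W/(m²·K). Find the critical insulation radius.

r_cr ≈ 8.63 mm

For a cylinder r_cr = k/h = 0.132/15.3
r_cr = 8.63 mm; since the bare radius (5 mm) is below r_cr, adding a thin layer of insulation will *increase* heat loss.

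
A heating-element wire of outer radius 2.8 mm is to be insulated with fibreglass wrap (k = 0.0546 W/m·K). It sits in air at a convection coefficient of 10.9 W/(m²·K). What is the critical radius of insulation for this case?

r_cr ≈ 5.01 mm

For a cylinder r_cr = k/h = 0.0546/10.9
r_cr = 5.01 mm; since the bare radius (2.8 mm) is below r_cr, adding a thin layer of insulation will *increase* heat loss.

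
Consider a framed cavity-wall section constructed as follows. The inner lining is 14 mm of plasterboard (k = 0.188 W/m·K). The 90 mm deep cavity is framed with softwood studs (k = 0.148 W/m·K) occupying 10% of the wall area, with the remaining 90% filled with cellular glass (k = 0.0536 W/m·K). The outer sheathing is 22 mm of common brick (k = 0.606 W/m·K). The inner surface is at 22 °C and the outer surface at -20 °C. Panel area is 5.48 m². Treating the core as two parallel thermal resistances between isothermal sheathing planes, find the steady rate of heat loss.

Q ≈ 150 W

Sheathing layers in series; stud and cavity paths in parallel between them.
R_inner = 0.014/(0.188×5.48) = 0.01359 K/W
R_stud  = 0.09/(0.148×0.1×5.48) = 1.11 K/W
R_cav   = 0.09/(0.0536×0.9×5.48) = 0.3405 K/W
1/R_core = 1/R_stud + 1/R_cav → R_core = 0.2605 K/W
R_outer = 0.022/(0.606×5.48) = 0.006625 K/W
R_total = 0.2807 K/W
Q = ΔT/R_total = 42/0.2807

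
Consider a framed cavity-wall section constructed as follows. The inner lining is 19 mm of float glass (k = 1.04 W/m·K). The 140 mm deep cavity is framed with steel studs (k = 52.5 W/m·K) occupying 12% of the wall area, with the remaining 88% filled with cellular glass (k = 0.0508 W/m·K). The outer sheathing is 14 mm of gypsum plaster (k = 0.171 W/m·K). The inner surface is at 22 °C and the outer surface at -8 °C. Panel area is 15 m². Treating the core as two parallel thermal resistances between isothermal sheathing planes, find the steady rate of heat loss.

Sheathing layers in series; stud and cavity paths in parallel between them.
R_inner = 0.019/(1.04×15) = 0.001218 K/W
R_stud  = 0.14/(52.5×0.12×15) = 0.001481 K/W
R_cav   = 0.14/(0.0508×0.88×15) = 0.2088 K/W
1/R_core = 1/R_stud + 1/R_cav → R_core = 0.001471 K/W
R_outer = 0.014/(0.171×15) = 0.005458 K/W
R_total = 0.008147 K/W
Q = ΔT/R_total = 30/0.008147

Q ≈ 3680 W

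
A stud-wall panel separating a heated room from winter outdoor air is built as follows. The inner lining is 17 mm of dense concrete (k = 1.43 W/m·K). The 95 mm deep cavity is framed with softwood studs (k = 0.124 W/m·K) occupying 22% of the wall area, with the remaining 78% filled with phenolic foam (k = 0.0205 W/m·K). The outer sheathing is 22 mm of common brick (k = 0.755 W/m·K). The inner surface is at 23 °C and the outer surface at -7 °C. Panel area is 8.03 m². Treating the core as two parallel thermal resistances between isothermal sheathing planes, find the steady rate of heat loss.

Q ≈ 108 W

Sheathing layers in series; stud and cavity paths in parallel between them.
R_inner = 0.017/(1.43×8.03) = 0.00148 K/W
R_stud  = 0.095/(0.124×0.22×8.03) = 0.4337 K/W
R_cav   = 0.095/(0.0205×0.78×8.03) = 0.7399 K/W
1/R_core = 1/R_stud + 1/R_cav → R_core = 0.2734 K/W
R_outer = 0.022/(0.755×8.03) = 0.003629 K/W
R_total = 0.2785 K/W
Q = ΔT/R_total = 30/0.2785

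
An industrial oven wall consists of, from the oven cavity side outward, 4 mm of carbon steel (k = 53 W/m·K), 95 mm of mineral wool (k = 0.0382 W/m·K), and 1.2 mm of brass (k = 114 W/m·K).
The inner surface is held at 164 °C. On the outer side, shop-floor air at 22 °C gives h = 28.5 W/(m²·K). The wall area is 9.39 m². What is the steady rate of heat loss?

Q ≈ 529 W

Using the resistance-network approach (series):
R_carbon steel = L/(kA) = 0.004/(53×9.39) = 8.037×10^-6 K/W
R_mineral wool = L/(kA) = 0.095/(0.0382×9.39) = 0.2648 K/W
R_brass = L/(kA) = 0.0012/(114×9.39) = 1.121×10^-6 K/W
R_outer film = 1/(h_o·A) = 1/(28.5×9.39) = 0.003737 K/W
R_total = 0.2686 K/W
Q = ΔT / R_total = 142 / 0.2686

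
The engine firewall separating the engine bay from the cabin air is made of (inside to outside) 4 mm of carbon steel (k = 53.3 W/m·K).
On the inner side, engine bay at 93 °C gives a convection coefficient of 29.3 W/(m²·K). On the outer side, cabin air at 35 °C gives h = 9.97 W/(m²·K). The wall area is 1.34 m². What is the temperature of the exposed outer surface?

Treating each layer as a thermal resistance in series:
R_inner film = 1/(h_i·A) = 1/(29.3×1.34) = 0.02547 K/W
R_carbon steel = L/(kA) = 0.004/(53.3×1.34) = 5.601×10^-5 K/W
R_outer film = 1/(h_o·A) = 1/(9.97×1.34) = 0.07485 K/W
R_total = 0.1004 K/W;  Q = ΔT/R_total = 58/0.1004 = 577.8 W
T_interface = T_inner − Q·ΣR(inner→interface) = 93 − 578×0.02553

T ≈ 78.3 °C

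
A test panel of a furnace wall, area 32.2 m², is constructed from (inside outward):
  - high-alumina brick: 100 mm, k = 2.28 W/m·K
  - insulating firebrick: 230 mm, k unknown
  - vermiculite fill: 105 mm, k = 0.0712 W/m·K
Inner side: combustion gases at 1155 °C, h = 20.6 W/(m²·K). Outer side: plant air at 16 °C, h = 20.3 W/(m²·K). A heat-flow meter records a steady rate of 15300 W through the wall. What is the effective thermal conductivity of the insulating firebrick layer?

Thermal resistances in series:
R_inner film = 1/(h_i·A) = 1/(20.6×32.2) = 0.001508 K/W
R_high-alumina brick = L/(kA) = 0.1/(2.28×32.2) = 0.001362 K/W
R_vermiculite fill = L/(kA) = 0.105/(0.0712×32.2) = 0.0458 K/W
R_outer film = 1/(h_o·A) = 1/(20.3×32.2) = 0.00153 K/W
Sum of known resistances R_other = 0.0502 K/W
Total R = ΔT/Q = 1139/15300 = 0.07444 K/W
R_insulating firebrick = R_total − R_other = 0.02425 K/W
k = L/(R·A) = 0.23/(0.02425×32.2)

k ≈ 0.295 W/(m·K)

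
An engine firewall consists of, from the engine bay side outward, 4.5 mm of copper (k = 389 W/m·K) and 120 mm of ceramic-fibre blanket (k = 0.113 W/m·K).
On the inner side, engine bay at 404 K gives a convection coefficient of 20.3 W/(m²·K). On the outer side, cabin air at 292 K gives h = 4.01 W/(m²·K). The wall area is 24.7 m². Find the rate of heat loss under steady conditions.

Treating each layer as a thermal resistance in series:
R_inner film = 1/(h_i·A) = 1/(20.3×24.7) = 0.001994 K/W
R_copper = L/(kA) = 0.0045/(389×24.7) = 4.683×10^-7 K/W
R_ceramic-fibre blanket = L/(kA) = 0.12/(0.113×24.7) = 0.04299 K/W
R_outer film = 1/(h_o·A) = 1/(4.01×24.7) = 0.0101 K/W
R_total = 0.05508 K/W
Q = ΔT / R_total = 112 / 0.05508

Q ≈ 2030 W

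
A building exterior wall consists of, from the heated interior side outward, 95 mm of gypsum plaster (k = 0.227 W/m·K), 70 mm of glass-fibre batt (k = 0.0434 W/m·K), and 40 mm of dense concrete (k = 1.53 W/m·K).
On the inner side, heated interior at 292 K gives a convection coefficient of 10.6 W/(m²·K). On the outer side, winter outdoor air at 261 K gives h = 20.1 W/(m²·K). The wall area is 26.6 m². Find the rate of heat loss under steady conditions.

Q ≈ 375 W

Series thermal resistances:
R_inner film = 1/(h_i·A) = 1/(10.6×26.6) = 0.003547 K/W
R_gypsum plaster = L/(kA) = 0.095/(0.227×26.6) = 0.01573 K/W
R_glass-fibre batt = L/(kA) = 0.07/(0.0434×26.6) = 0.06064 K/W
R_dense concrete = L/(kA) = 0.04/(1.53×26.6) = 9.828×10^-4 K/W
R_outer film = 1/(h_o·A) = 1/(20.1×26.6) = 0.00187 K/W
R_total = 0.08277 K/W
Q = ΔT / R_total = 31 / 0.08277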